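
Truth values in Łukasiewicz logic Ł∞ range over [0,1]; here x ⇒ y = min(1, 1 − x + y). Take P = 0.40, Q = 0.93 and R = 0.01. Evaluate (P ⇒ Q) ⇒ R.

P ⇒ Q = min(1, 1 − 0.40 + 0.93) = min(1, 1.53) = 1.00
(P ⇒ Q) ⇒ R = min(1, 1 − 1.00 + 0.01) = min(1, 0.01) = 0.01

0.01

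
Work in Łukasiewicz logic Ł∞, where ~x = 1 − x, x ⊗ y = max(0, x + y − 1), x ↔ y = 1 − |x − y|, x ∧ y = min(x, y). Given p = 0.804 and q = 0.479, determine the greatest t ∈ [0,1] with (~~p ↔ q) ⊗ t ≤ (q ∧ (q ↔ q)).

~p = 1 − 0.804 = 0.196
~~p = 1 − 0.196 = 0.804
~~p ↔ q = 1 − |0.804 − 0.479| = 1 − 0.325 = 0.675
So the left factor is ~~p ↔ q = 0.675.
q ↔ q = 1 − |0.479 − 0.479| = 1 − 0.000 = 1.000
q ∧ (q ↔ q) = min(0.479, 1.000) = 0.479
So the right-hand bound is q ∧ (q ↔ q) = 0.479.
The residuum of the Łukasiewicz t-norm gives the supremum: min(1, 1 − 0.675 + 0.479).
1 − 0.675 + 0.479 = 0.804, so t = min(1, 0.804) = 0.804.
Check: 0.675 ⊗ 0.804 = max(0, 0.479) = 0.479 ≤ 0.479.

0.804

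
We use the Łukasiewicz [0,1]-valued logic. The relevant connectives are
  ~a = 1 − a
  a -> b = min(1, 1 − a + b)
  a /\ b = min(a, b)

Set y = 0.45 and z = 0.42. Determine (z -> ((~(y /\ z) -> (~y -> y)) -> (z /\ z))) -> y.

0.45

y /\ z = min(0.45, 0.42) = 0.42
~(y /\ z) = 1 − 0.42 = 0.58
~y = 1 − 0.45 = 0.55
~y -> y = min(1, 1 − 0.55 + 0.45) = min(1, 0.90) = 0.90
~(y /\ z) -> (~y -> y) = min(1, 1 − 0.58 + 0.90) = min(1, 1.32) = 1.00
z /\ z = min(0.42, 0.42) = 0.42
(~(y /\ z) -> (~y -> y)) -> (z /\ z) = min(1, 1 − 1.00 + 0.42) = min(1, 0.42) = 0.42
z -> ((~(y /\ z) -> (~y -> y)) -> (z /\ z)) = min(1, 1 − 0.42 + 0.42) = min(1, 1.00) = 1.00
(z -> ((~(y /\ z) -> (~y -> y)) -> (z /\ z))) -> y = min(1, 1 − 1.00 + 0.45) = min(1, 0.45) = 0.45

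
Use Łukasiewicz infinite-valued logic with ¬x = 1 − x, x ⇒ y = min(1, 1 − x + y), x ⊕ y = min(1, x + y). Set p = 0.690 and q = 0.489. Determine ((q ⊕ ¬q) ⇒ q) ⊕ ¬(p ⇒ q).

0.690

¬q = 1 − 0.489 = 0.511
q ⊕ ¬q = min(1, 0.489 + 0.511) = min(1, 1.000) = 1.000
(q ⊕ ¬q) ⇒ q = min(1, 1 − 1.000 + 0.489) = min(1, 0.489) = 0.489
p ⇒ q = min(1, 1 − 0.690 + 0.489) = min(1, 0.799) = 0.799
¬(p ⇒ q) = 1 − 0.799 = 0.201
((q ⊕ ¬q) ⇒ q) ⊕ ¬(p ⇒ q) = min(1, 0.489 + 0.201) = min(1, 0.690) = 0.690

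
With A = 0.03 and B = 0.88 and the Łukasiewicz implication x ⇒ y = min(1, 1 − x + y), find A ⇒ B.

A ⇒ B = min(1, 1 − 0.03 + 0.88) = min(1, 1.85) = 1.00
For comparison, the Gödel implication (1 if x ≤ y else y) would give 1.00.

1.00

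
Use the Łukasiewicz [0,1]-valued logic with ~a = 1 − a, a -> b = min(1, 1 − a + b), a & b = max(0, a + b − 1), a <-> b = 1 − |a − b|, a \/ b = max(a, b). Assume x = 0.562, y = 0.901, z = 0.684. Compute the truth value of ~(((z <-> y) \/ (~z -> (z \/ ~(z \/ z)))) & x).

z <-> y = 1 − |0.684 − 0.901| = 1 − 0.217 = 0.783
~z = 1 − 0.684 = 0.316
z \/ z = max(0.684, 0.684) = 0.684
~(z \/ z) = 1 − 0.684 = 0.316
z \/ ~(z \/ z) = max(0.684, 0.316) = 0.684
~z -> (z \/ ~(z \/ z)) = min(1, 1 − 0.316 + 0.684) = min(1, 1.368) = 1.000
(z <-> y) \/ (~z -> (z \/ ~(z \/ z))) = max(0.783, 1.000) = 1.000
((z <-> y) \/ (~z -> (z \/ ~(z \/ z)))) & x = max(0, 1.000 + 0.562 − 1) = max(0, 0.562) = 0.562
~(((z <-> y) \/ (~z -> (z \/ ~(z \/ z)))) & x) = 1 − 0.562 = 0.438

0.438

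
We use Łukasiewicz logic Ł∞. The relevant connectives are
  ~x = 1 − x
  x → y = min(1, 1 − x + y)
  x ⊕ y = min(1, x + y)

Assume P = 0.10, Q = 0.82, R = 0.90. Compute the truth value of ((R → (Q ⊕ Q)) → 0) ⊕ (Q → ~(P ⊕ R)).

Q ⊕ Q = min(1, 0.82 + 0.82) = min(1, 1.64) = 1.00
R → (Q ⊕ Q) = min(1, 1 − 0.90 + 1.00) = min(1, 1.10) = 1.00
(R → (Q ⊕ Q)) → 0 = min(1, 1 − 1.00 + 0.00) = min(1, 0.00) = 0.00
P ⊕ R = min(1, 0.10 + 0.90) = min(1, 1.00) = 1.00
~(P ⊕ R) = 1 − 1.00 = 0.00
Q → ~(P ⊕ R) = min(1, 1 − 0.82 + 0.00) = min(1, 0.18) = 0.18
((R → (Q ⊕ Q)) → 0) ⊕ (Q → ~(P ⊕ R)) = min(1, 0.00 + 0.18) = min(1, 0.18) = 0.18

0.18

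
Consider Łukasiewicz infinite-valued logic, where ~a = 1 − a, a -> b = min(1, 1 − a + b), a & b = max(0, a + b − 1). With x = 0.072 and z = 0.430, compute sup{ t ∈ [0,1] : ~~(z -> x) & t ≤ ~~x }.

0.430

z -> x = min(1, 1 − 0.430 + 0.072) = min(1, 0.642) = 0.642
~(z -> x) = 1 − 0.642 = 0.358
~~(z -> x) = 1 − 0.358 = 0.642
So the left factor is ~~(z -> x) = 0.642.
~x = 1 − 0.072 = 0.928
~~x = 1 − 0.928 = 0.072
So the right-hand bound is ~~x = 0.072.
The residuum of the Łukasiewicz t-norm gives the supremum: min(1, 1 − 0.642 + 0.072).
1 − 0.642 + 0.072 = 0.430, so t = min(1, 0.430) = 0.430.
Check: 0.642 & 0.430 = max(0, 0.072) = 0.072 ≤ 0.072.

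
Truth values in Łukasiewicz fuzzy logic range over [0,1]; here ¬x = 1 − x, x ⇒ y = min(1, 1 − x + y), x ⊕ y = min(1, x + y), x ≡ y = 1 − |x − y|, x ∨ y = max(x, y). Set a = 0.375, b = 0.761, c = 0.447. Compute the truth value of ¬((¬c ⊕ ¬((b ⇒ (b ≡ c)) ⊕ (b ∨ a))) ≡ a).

0.178

¬c = 1 − 0.447 = 0.553
b ≡ c = 1 − |0.761 − 0.447| = 1 − 0.314 = 0.686
b ⇒ (b ≡ c) = min(1, 1 − 0.761 + 0.686) = min(1, 0.925) = 0.925
b ∨ a = max(0.761, 0.375) = 0.761
(b ⇒ (b ≡ c)) ⊕ (b ∨ a) = min(1, 0.925 + 0.761) = min(1, 1.686) = 1.000
¬((b ⇒ (b ≡ c)) ⊕ (b ∨ a)) = 1 − 1.000 = 0.000
¬c ⊕ ¬((b ⇒ (b ≡ c)) ⊕ (b ∨ a)) = min(1, 0.553 + 0.000) = min(1, 0.553) = 0.553
(¬c ⊕ ¬((b ⇒ (b ≡ c)) ⊕ (b ∨ a))) ≡ a = 1 − |0.553 − 0.375| = 1 − 0.178 = 0.822
¬((¬c ⊕ ¬((b ⇒ (b ≡ c)) ⊕ (b ∨ a))) ≡ a) = 1 − 0.822 = 0.178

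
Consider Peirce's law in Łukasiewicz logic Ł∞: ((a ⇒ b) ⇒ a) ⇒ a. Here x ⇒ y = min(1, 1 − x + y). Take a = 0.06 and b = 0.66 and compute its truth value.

a ⇒ b = min(1, 1 − 0.06 + 0.66) = min(1, 1.60) = 1.00
(a ⇒ b) ⇒ a = min(1, 1 − 1.00 + 0.06) = min(1, 0.06) = 0.06
((a ⇒ b) ⇒ a) ⇒ a = min(1, 1 − 0.06 + 0.06) = min(1, 1.00) = 1.00

1.00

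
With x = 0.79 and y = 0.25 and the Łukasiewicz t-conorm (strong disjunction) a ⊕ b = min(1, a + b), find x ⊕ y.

x ⊕ y = min(1, 0.79 + 0.25) = min(1, 1.04) = 1.00
For comparison, the Gödel t-conorm max(a, b) would give 0.79.

1.00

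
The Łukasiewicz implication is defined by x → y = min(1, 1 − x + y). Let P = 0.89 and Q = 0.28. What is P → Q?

P → Q = min(1, 1 − 0.89 + 0.28) = min(1, 0.39) = 0.39
For comparison, the Gödel implication (1 if x ≤ y else y) would give 0.28.

0.39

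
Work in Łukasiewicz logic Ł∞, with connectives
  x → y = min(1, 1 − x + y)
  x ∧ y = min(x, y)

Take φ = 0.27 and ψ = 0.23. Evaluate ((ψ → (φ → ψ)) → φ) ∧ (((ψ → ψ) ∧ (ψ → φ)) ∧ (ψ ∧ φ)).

0.23

φ → ψ = min(1, 1 − 0.27 + 0.23) = min(1, 0.96) = 0.96
ψ → (φ → ψ) = min(1, 1 − 0.23 + 0.96) = min(1, 1.73) = 1.00
(ψ → (φ → ψ)) → φ = min(1, 1 − 1.00 + 0.27) = min(1, 0.27) = 0.27
ψ → ψ = min(1, 1 − 0.23 + 0.23) = min(1, 1.00) = 1.00
ψ → φ = min(1, 1 − 0.23 + 0.27) = min(1, 1.04) = 1.00
(ψ → ψ) ∧ (ψ → φ) = min(1.00, 1.00) = 1.00
ψ ∧ φ = min(0.23, 0.27) = 0.23
((ψ → ψ) ∧ (ψ → φ)) ∧ (ψ ∧ φ) = min(1.00, 0.23) = 0.23
((ψ → (φ → ψ)) → φ) ∧ (((ψ → ψ) ∧ (ψ → φ)) ∧ (ψ ∧ φ)) = min(0.27, 0.23) = 0.23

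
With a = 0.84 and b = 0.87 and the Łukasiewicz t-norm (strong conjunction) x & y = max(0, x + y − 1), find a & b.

0.71

a & b = max(0, 0.84 + 0.87 − 1) = max(0, 0.71) = 0.71
For comparison, the Gödel (minimum) t-norm min(x, y) would give 0.84.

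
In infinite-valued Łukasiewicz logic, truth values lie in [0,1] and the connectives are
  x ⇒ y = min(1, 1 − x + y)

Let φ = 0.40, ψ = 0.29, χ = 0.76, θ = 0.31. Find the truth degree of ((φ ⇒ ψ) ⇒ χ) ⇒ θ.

φ ⇒ ψ = min(1, 1 − 0.40 + 0.29) = min(1, 0.89) = 0.89
(φ ⇒ ψ) ⇒ χ = min(1, 1 − 0.89 + 0.76) = min(1, 0.87) = 0.87
((φ ⇒ ψ) ⇒ χ) ⇒ θ = min(1, 1 − 0.87 + 0.31) = min(1, 0.44) = 0.44

0.44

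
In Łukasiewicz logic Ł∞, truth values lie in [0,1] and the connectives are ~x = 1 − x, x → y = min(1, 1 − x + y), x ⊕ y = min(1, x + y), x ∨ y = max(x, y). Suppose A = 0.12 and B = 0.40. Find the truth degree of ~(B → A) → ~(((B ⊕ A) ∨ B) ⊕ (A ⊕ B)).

0.72

B → A = min(1, 1 − 0.40 + 0.12) = min(1, 0.72) = 0.72
~(B → A) = 1 − 0.72 = 0.28
B ⊕ A = min(1, 0.40 + 0.12) = min(1, 0.52) = 0.52
(B ⊕ A) ∨ B = max(0.52, 0.40) = 0.52
A ⊕ B = min(1, 0.12 + 0.40) = min(1, 0.52) = 0.52
((B ⊕ A) ∨ B) ⊕ (A ⊕ B) = min(1, 0.52 + 0.52) = min(1, 1.04) = 1.00
~(((B ⊕ A) ∨ B) ⊕ (A ⊕ B)) = 1 − 1.00 = 0.00
~(B → A) → ~(((B ⊕ A) ∨ B) ⊕ (A ⊕ B)) = min(1, 1 − 0.28 + 0.00) = min(1, 0.72) = 0.72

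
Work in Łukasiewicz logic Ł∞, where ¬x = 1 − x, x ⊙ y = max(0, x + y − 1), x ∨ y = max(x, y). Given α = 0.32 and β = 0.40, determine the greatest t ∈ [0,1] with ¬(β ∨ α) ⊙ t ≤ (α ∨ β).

0.80

β ∨ α = max(0.40, 0.32) = 0.40
¬(β ∨ α) = 1 − 0.40 = 0.60
So the left factor is ¬(β ∨ α) = 0.60.
α ∨ β = max(0.32, 0.40) = 0.40
So the right-hand bound is α ∨ β = 0.40.
The residuum of the Łukasiewicz t-norm gives the supremum: min(1, 1 − 0.60 + 0.40).
1 − 0.60 + 0.40 = 0.80, so t = min(1, 0.80) = 0.80.
Check: 0.60 ⊙ 0.80 = max(0, 0.40) = 0.40 ≤ 0.40.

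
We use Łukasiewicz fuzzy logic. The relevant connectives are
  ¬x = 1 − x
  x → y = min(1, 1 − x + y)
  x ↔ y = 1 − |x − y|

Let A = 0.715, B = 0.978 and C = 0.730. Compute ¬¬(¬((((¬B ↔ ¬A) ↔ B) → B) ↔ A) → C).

¬B = 1 − 0.978 = 0.022
¬A = 1 − 0.715 = 0.285
¬B ↔ ¬A = 1 − |0.022 − 0.285| = 1 − 0.263 = 0.737
(¬B ↔ ¬A) ↔ B = 1 − |0.737 − 0.978| = 1 − 0.241 = 0.759
((¬B ↔ ¬A) ↔ B) → B = min(1, 1 − 0.759 + 0.978) = min(1, 1.219) = 1.000
(((¬B ↔ ¬A) ↔ B) → B) ↔ A = 1 − |1.000 − 0.715| = 1 − 0.285 = 0.715
¬((((¬B ↔ ¬A) ↔ B) → B) ↔ A) = 1 − 0.715 = 0.285
¬((((¬B ↔ ¬A) ↔ B) → B) ↔ A) → C = min(1, 1 − 0.285 + 0.730) = min(1, 1.445) = 1.000
¬(¬((((¬B ↔ ¬A) ↔ B) → B) ↔ A) → C) = 1 − 1.000 = 0.000
¬¬(¬((((¬B ↔ ¬A) ↔ B) → B) ↔ A) → C) = 1 − 0.000 = 1.000

1.000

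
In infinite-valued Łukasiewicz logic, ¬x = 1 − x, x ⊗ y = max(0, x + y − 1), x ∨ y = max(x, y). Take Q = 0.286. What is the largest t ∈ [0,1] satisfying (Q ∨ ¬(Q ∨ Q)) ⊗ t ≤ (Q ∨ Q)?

Q ∨ Q = max(0.286, 0.286) = 0.286
¬(Q ∨ Q) = 1 − 0.286 = 0.714
Q ∨ ¬(Q ∨ Q) = max(0.286, 0.714) = 0.714
So the left factor is Q ∨ ¬(Q ∨ Q) = 0.714.
So the right-hand bound is Q ∨ Q = 0.286.
The residuum of the Łukasiewicz t-norm gives the supremum: min(1, 1 − 0.714 + 0.286).
1 − 0.714 + 0.286 = 0.572, so t = min(1, 0.572) = 0.572.
Check: 0.714 ⊗ 0.572 = max(0, 0.286) = 0.286 ≤ 0.286.

0.572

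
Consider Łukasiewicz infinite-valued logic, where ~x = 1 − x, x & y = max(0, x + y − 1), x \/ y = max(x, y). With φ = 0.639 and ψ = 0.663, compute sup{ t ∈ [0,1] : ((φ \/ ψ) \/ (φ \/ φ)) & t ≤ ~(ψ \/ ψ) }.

φ \/ ψ = max(0.639, 0.663) = 0.663
φ \/ φ = max(0.639, 0.639) = 0.639
(φ \/ ψ) \/ (φ \/ φ) = max(0.663, 0.639) = 0.663
So the left factor is (φ \/ ψ) \/ (φ \/ φ) = 0.663.
ψ \/ ψ = max(0.663, 0.663) = 0.663
~(ψ \/ ψ) = 1 − 0.663 = 0.337
So the right-hand bound is ~(ψ \/ ψ) = 0.337.
The residuum of the Łukasiewicz t-norm gives the supremum: min(1, 1 − 0.663 + 0.337).
1 − 0.663 + 0.337 = 0.674, so t = min(1, 0.674) = 0.674.
Check: 0.663 & 0.674 = max(0, 0.337) = 0.337 ≤ 0.337.

0.674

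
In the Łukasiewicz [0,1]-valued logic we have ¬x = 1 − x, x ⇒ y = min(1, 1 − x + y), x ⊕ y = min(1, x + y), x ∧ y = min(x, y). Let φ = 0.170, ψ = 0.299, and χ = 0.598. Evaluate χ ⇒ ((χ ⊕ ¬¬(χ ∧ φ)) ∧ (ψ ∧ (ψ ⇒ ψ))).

0.701

χ ∧ φ = min(0.598, 0.170) = 0.170
¬(χ ∧ φ) = 1 − 0.170 = 0.830
¬¬(χ ∧ φ) = 1 − 0.830 = 0.170
χ ⊕ ¬¬(χ ∧ φ) = min(1, 0.598 + 0.170) = min(1, 0.768) = 0.768
ψ ⇒ ψ = min(1, 1 − 0.299 + 0.299) = min(1, 1.000) = 1.000
ψ ∧ (ψ ⇒ ψ) = min(0.299, 1.000) = 0.299
(χ ⊕ ¬¬(χ ∧ φ)) ∧ (ψ ∧ (ψ ⇒ ψ)) = min(0.768, 0.299) = 0.299
χ ⇒ ((χ ⊕ ¬¬(χ ∧ φ)) ∧ (ψ ∧ (ψ ⇒ ψ))) = min(1, 1 − 0.598 + 0.299) = min(1, 0.701) = 0.701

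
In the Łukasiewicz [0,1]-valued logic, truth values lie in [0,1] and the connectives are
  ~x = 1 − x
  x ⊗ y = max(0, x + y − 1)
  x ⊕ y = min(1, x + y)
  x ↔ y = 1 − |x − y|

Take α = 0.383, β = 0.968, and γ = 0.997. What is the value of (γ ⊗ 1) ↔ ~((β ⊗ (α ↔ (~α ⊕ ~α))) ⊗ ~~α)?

γ ⊗ 1 = max(0, 0.997 + 1.000 − 1) = max(0, 0.997) = 0.997
~α = 1 − 0.383 = 0.617
~α ⊕ ~α = min(1, 0.617 + 0.617) = min(1, 1.234) = 1.000
α ↔ (~α ⊕ ~α) = 1 − |0.383 − 1.000| = 1 − 0.617 = 0.383
β ⊗ (α ↔ (~α ⊕ ~α)) = max(0, 0.968 + 0.383 − 1) = max(0, 0.351) = 0.351
~~α = 1 − 0.617 = 0.383
(β ⊗ (α ↔ (~α ⊕ ~α))) ⊗ ~~α = max(0, 0.351 + 0.383 − 1) = max(0, -0.266) = 0.000
~((β ⊗ (α ↔ (~α ⊕ ~α))) ⊗ ~~α) = 1 − 0.000 = 1.000
(γ ⊗ 1) ↔ ~((β ⊗ (α ↔ (~α ⊕ ~α))) ⊗ ~~α) = 1 − |0.997 − 1.000| = 1 − 0.003 = 0.997

0.997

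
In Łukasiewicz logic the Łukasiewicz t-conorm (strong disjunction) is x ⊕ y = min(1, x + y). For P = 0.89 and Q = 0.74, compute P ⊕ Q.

P ⊕ Q = min(1, 0.89 + 0.74) = min(1, 1.63) = 1.00
For comparison, the Gödel t-conorm max(x, y) would give 0.89.

1.00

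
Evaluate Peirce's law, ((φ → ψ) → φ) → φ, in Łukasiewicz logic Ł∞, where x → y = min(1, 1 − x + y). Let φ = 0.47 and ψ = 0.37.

0.90

φ → ψ = min(1, 1 − 0.47 + 0.37) = min(1, 0.90) = 0.90
(φ → ψ) → φ = min(1, 1 − 0.90 + 0.47) = min(1, 0.57) = 0.57
((φ → ψ) → φ) → φ = min(1, 1 − 0.57 + 0.47) = min(1, 0.90) = 0.90
(The value 0.90 < 1 shows this instance is not satisfied; not a Ł∞-tautology in general.)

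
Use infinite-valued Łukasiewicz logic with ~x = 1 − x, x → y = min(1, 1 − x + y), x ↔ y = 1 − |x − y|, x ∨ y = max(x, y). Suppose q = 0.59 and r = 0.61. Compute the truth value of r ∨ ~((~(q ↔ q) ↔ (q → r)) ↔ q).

0.61

q ↔ q = 1 − |0.59 − 0.59| = 1 − 0.00 = 1.00
~(q ↔ q) = 1 − 1.00 = 0.00
q → r = min(1, 1 − 0.59 + 0.61) = min(1, 1.02) = 1.00
~(q ↔ q) ↔ (q → r) = 1 − |0.00 − 1.00| = 1 − 1.00 = 0.00
(~(q ↔ q) ↔ (q → r)) ↔ q = 1 − |0.00 − 0.59| = 1 − 0.59 = 0.41
~((~(q ↔ q) ↔ (q → r)) ↔ q) = 1 − 0.41 = 0.59
r ∨ ~((~(q ↔ q) ↔ (q → r)) ↔ q) = max(0.61, 0.59) = 0.61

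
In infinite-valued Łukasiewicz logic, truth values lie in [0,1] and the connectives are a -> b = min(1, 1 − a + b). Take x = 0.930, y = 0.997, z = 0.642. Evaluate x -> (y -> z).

0.715

y -> z = min(1, 1 − 0.997 + 0.642) = min(1, 0.645) = 0.645
x -> (y -> z) = min(1, 1 − 0.930 + 0.645) = min(1, 0.715) = 0.715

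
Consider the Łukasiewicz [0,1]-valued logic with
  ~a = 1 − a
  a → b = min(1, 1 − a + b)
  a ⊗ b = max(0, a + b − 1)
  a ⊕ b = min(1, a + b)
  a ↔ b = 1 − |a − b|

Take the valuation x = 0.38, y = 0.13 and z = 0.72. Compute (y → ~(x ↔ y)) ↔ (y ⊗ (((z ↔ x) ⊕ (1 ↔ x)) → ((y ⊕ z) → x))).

x ↔ y = 1 − |0.38 − 0.13| = 1 − 0.25 = 0.75
~(x ↔ y) = 1 − 0.75 = 0.25
y → ~(x ↔ y) = min(1, 1 − 0.13 + 0.25) = min(1, 1.12) = 1.00
z ↔ x = 1 − |0.72 − 0.38| = 1 − 0.34 = 0.66
1 ↔ x = 1 − |1.00 − 0.38| = 1 − 0.62 = 0.38
(z ↔ x) ⊕ (1 ↔ x) = min(1, 0.66 + 0.38) = min(1, 1.04) = 1.00
y ⊕ z = min(1, 0.13 + 0.72) = min(1, 0.85) = 0.85
(y ⊕ z) → x = min(1, 1 − 0.85 + 0.38) = min(1, 0.53) = 0.53
((z ↔ x) ⊕ (1 ↔ x)) → ((y ⊕ z) → x) = min(1, 1 − 1.00 + 0.53) = min(1, 0.53) = 0.53
y ⊗ (((z ↔ x) ⊕ (1 ↔ x)) → ((y ⊕ z) → x)) = max(0, 0.13 + 0.53 − 1) = max(0, -0.34) = 0.00
(y → ~(x ↔ y)) ↔ (y ⊗ (((z ↔ x) ⊕ (1 ↔ x)) → ((y ⊕ z) → x))) = 1 − |1.00 − 0.00| = 1 − 1.00 = 0.00

0.00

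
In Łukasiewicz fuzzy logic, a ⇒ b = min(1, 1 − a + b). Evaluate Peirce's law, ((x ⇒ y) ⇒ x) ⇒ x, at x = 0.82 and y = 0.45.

0.82

x ⇒ y = min(1, 1 − 0.82 + 0.45) = min(1, 0.63) = 0.63
(x ⇒ y) ⇒ x = min(1, 1 − 0.63 + 0.82) = min(1, 1.19) = 1.00
((x ⇒ y) ⇒ x) ⇒ x = min(1, 1 − 1.00 + 0.82) = min(1, 0.82) = 0.82
(The value 0.82 < 1 shows this instance is not satisfied; not a Ł∞-tautology in general.)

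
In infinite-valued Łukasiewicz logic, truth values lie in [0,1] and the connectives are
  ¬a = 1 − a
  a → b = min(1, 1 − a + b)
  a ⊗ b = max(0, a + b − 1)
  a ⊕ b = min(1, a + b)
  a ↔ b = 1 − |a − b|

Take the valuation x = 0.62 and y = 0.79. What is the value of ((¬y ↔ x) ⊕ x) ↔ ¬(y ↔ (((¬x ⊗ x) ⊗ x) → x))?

¬y = 1 − 0.79 = 0.21
¬y ↔ x = 1 − |0.21 − 0.62| = 1 − 0.41 = 0.59
(¬y ↔ x) ⊕ x = min(1, 0.59 + 0.62) = min(1, 1.21) = 1.00
¬x = 1 − 0.62 = 0.38
¬x ⊗ x = max(0, 0.38 + 0.62 − 1) = max(0, 0.00) = 0.00
(¬x ⊗ x) ⊗ x = max(0, 0.00 + 0.62 − 1) = max(0, -0.38) = 0.00
((¬x ⊗ x) ⊗ x) → x = min(1, 1 − 0.00 + 0.62) = min(1, 1.62) = 1.00
y ↔ (((¬x ⊗ x) ⊗ x) → x) = 1 − |0.79 − 1.00| = 1 − 0.21 = 0.79
¬(y ↔ (((¬x ⊗ x) ⊗ x) → x)) = 1 − 0.79 = 0.21
((¬y ↔ x) ⊕ x) ↔ ¬(y ↔ (((¬x ⊗ x) ⊗ x) → x)) = 1 − |1.00 − 0.21| = 1 − 0.79 = 0.21

0.21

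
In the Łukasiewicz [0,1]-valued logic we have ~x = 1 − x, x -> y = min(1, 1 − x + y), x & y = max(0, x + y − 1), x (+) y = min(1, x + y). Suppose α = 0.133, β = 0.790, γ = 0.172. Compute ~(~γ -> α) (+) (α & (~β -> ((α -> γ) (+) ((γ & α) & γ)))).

0.828

~γ = 1 − 0.172 = 0.828
~γ -> α = min(1, 1 − 0.828 + 0.133) = min(1, 0.305) = 0.305
~(~γ -> α) = 1 − 0.305 = 0.695
~β = 1 − 0.790 = 0.210
α -> γ = min(1, 1 − 0.133 + 0.172) = min(1, 1.039) = 1.000
γ & α = max(0, 0.172 + 0.133 − 1) = max(0, -0.695) = 0.000
(γ & α) & γ = max(0, 0.000 + 0.172 − 1) = max(0, -0.828) = 0.000
(α -> γ) (+) ((γ & α) & γ) = min(1, 1.000 + 0.000) = min(1, 1.000) = 1.000
~β -> ((α -> γ) (+) ((γ & α) & γ)) = min(1, 1 − 0.210 + 1.000) = min(1, 1.790) = 1.000
α & (~β -> ((α -> γ) (+) ((γ & α) & γ))) = max(0, 0.133 + 1.000 − 1) = max(0, 0.133) = 0.133
~(~γ -> α) (+) (α & (~β -> ((α -> γ) (+) ((γ & α) & γ)))) = min(1, 0.695 + 0.133) = min(1, 0.828) = 0.828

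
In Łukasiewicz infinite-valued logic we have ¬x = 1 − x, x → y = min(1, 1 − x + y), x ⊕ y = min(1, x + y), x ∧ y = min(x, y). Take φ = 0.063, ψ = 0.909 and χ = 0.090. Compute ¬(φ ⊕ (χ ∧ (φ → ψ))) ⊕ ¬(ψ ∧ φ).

1.000

φ → ψ = min(1, 1 − 0.063 + 0.909) = min(1, 1.846) = 1.000
χ ∧ (φ → ψ) = min(0.090, 1.000) = 0.090
φ ⊕ (χ ∧ (φ → ψ)) = min(1, 0.063 + 0.090) = min(1, 0.153) = 0.153
¬(φ ⊕ (χ ∧ (φ → ψ))) = 1 − 0.153 = 0.847
ψ ∧ φ = min(0.909, 0.063) = 0.063
¬(ψ ∧ φ) = 1 − 0.063 = 0.937
¬(φ ⊕ (χ ∧ (φ → ψ))) ⊕ ¬(ψ ∧ φ) = min(1, 0.847 + 0.937) = min(1, 1.784) = 1.000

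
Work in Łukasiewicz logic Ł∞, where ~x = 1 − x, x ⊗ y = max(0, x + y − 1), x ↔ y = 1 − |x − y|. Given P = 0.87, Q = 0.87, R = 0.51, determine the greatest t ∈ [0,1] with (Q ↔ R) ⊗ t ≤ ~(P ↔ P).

Q ↔ R = 1 − |0.87 − 0.51| = 1 − 0.36 = 0.64
So the left factor is Q ↔ R = 0.64.
P ↔ P = 1 − |0.87 − 0.87| = 1 − 0.00 = 1.00
~(P ↔ P) = 1 − 1.00 = 0.00
So the right-hand bound is ~(P ↔ P) = 0.00.
The residuum of the Łukasiewicz t-norm gives the supremum: min(1, 1 − 0.64 + 0.00).
1 − 0.64 + 0.00 = 0.36, so t = min(1, 0.36) = 0.36.
Check: 0.64 ⊗ 0.36 = max(0, 0.00) = 0.00 ≤ 0.00.

0.36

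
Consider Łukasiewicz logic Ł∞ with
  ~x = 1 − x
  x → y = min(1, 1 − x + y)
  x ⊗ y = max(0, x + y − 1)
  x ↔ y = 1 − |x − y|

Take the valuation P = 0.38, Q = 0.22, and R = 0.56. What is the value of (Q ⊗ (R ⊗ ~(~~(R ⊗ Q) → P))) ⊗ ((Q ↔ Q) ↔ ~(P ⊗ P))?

0.00

R ⊗ Q = max(0, 0.56 + 0.22 − 1) = max(0, -0.22) = 0.00
~(R ⊗ Q) = 1 − 0.00 = 1.00
~~(R ⊗ Q) = 1 − 1.00 = 0.00
~~(R ⊗ Q) → P = min(1, 1 − 0.00 + 0.38) = min(1, 1.38) = 1.00
~(~~(R ⊗ Q) → P) = 1 − 1.00 = 0.00
R ⊗ ~(~~(R ⊗ Q) → P) = max(0, 0.56 + 0.00 − 1) = max(0, -0.44) = 0.00
Q ⊗ (R ⊗ ~(~~(R ⊗ Q) → P)) = max(0, 0.22 + 0.00 − 1) = max(0, -0.78) = 0.00
Q ↔ Q = 1 − |0.22 − 0.22| = 1 − 0.00 = 1.00
P ⊗ P = max(0, 0.38 + 0.38 − 1) = max(0, -0.24) = 0.00
~(P ⊗ P) = 1 − 0.00 = 1.00
(Q ↔ Q) ↔ ~(P ⊗ P) = 1 − |1.00 − 1.00| = 1 − 0.00 = 1.00
(Q ⊗ (R ⊗ ~(~~(R ⊗ Q) → P))) ⊗ ((Q ↔ Q) ↔ ~(P ⊗ P)) = max(0, 0.00 + 1.00 − 1) = max(0, 0.00) = 0.00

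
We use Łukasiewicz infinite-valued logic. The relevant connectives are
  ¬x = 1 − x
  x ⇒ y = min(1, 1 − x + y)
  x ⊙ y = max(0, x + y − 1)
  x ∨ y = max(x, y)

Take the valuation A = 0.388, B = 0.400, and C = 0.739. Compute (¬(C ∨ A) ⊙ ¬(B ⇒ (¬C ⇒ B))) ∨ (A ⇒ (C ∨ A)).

C ∨ A = max(0.739, 0.388) = 0.739
¬(C ∨ A) = 1 − 0.739 = 0.261
¬C = 1 − 0.739 = 0.261
¬C ⇒ B = min(1, 1 − 0.261 + 0.400) = min(1, 1.139) = 1.000
B ⇒ (¬C ⇒ B) = min(1, 1 − 0.400 + 1.000) = min(1, 1.600) = 1.000
¬(B ⇒ (¬C ⇒ B)) = 1 − 1.000 = 0.000
¬(C ∨ A) ⊙ ¬(B ⇒ (¬C ⇒ B)) = max(0, 0.261 + 0.000 − 1) = max(0, -0.739) = 0.000
A ⇒ (C ∨ A) = min(1, 1 − 0.388 + 0.739) = min(1, 1.351) = 1.000
(¬(C ∨ A) ⊙ ¬(B ⇒ (¬C ⇒ B))) ∨ (A ⇒ (C ∨ A)) = max(0.000, 1.000) = 1.000

1.000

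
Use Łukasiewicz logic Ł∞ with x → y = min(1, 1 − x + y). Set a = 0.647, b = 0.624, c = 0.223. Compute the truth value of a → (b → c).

0.952

b → c = min(1, 1 − 0.624 + 0.223) = min(1, 0.599) = 0.599
a → (b → c) = min(1, 1 − 0.647 + 0.599) = min(1, 0.952) = 0.952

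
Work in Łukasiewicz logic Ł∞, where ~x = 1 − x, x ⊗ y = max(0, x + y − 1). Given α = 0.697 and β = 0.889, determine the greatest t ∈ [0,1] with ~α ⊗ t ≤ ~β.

0.808

~α = 1 − 0.697 = 0.303
So the left factor is ~α = 0.303.
~β = 1 − 0.889 = 0.111
So the right-hand bound is ~β = 0.111.
The residuum of the Łukasiewicz t-norm gives the supremum: min(1, 1 − 0.303 + 0.111).
1 − 0.303 + 0.111 = 0.808, so t = min(1, 0.808) = 0.808.
Check: 0.303 ⊗ 0.808 = max(0, 0.111) = 0.111 ≤ 0.111.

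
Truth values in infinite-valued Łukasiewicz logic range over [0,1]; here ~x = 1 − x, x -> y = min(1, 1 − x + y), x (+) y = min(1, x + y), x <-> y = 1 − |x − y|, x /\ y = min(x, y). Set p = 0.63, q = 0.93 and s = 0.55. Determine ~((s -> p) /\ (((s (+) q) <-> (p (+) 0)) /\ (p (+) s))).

0.37

s -> p = min(1, 1 − 0.55 + 0.63) = min(1, 1.08) = 1.00
s (+) q = min(1, 0.55 + 0.93) = min(1, 1.48) = 1.00
p (+) 0 = min(1, 0.63 + 0.00) = min(1, 0.63) = 0.63
(s (+) q) <-> (p (+) 0) = 1 − |1.00 − 0.63| = 1 − 0.37 = 0.63
p (+) s = min(1, 0.63 + 0.55) = min(1, 1.18) = 1.00
((s (+) q) <-> (p (+) 0)) /\ (p (+) s) = min(0.63, 1.00) = 0.63
(s -> p) /\ (((s (+) q) <-> (p (+) 0)) /\ (p (+) s)) = min(1.00, 0.63) = 0.63
~((s -> p) /\ (((s (+) q) <-> (p (+) 0)) /\ (p (+) s))) = 1 − 0.63 = 0.37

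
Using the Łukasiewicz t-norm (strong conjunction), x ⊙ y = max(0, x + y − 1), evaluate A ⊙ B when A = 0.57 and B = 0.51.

A ⊙ B = max(0, 0.57 + 0.51 − 1) = max(0, 0.08) = 0.08
For comparison, the Gödel (minimum) t-norm min(x, y) would give 0.51.

0.08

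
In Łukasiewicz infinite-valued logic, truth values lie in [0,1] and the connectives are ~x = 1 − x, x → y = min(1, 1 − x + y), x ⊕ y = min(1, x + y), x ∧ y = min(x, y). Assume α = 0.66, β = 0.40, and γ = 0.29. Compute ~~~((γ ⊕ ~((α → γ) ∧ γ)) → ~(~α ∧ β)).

α → γ = min(1, 1 − 0.66 + 0.29) = min(1, 0.63) = 0.63
(α → γ) ∧ γ = min(0.63, 0.29) = 0.29
~((α → γ) ∧ γ) = 1 − 0.29 = 0.71
γ ⊕ ~((α → γ) ∧ γ) = min(1, 0.29 + 0.71) = min(1, 1.00) = 1.00
~α = 1 − 0.66 = 0.34
~α ∧ β = min(0.34, 0.40) = 0.34
~(~α ∧ β) = 1 − 0.34 = 0.66
(γ ⊕ ~((α → γ) ∧ γ)) → ~(~α ∧ β) = min(1, 1 − 1.00 + 0.66) = min(1, 0.66) = 0.66
~((γ ⊕ ~((α → γ) ∧ γ)) → ~(~α ∧ β)) = 1 − 0.66 = 0.34
~~((γ ⊕ ~((α → γ) ∧ γ)) → ~(~α ∧ β)) = 1 − 0.34 = 0.66
~~~((γ ⊕ ~((α → γ) ∧ γ)) → ~(~α ∧ β)) = 1 − 0.66 = 0.34

0.34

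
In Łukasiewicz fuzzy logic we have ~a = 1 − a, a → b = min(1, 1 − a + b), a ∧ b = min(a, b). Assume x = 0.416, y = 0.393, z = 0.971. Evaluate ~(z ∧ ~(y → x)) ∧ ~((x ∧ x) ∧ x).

0.584

y → x = min(1, 1 − 0.393 + 0.416) = min(1, 1.023) = 1.000
~(y → x) = 1 − 1.000 = 0.000
z ∧ ~(y → x) = min(0.971, 0.000) = 0.000
~(z ∧ ~(y → x)) = 1 − 0.000 = 1.000
x ∧ x = min(0.416, 0.416) = 0.416
(x ∧ x) ∧ x = min(0.416, 0.416) = 0.416
~((x ∧ x) ∧ x) = 1 − 0.416 = 0.584
~(z ∧ ~(y → x)) ∧ ~((x ∧ x) ∧ x) = min(1.000, 0.584) = 0.584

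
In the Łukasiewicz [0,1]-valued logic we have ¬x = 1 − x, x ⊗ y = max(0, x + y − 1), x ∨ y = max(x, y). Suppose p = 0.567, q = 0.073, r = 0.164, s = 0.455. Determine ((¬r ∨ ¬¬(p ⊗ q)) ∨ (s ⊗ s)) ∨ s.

¬r = 1 − 0.164 = 0.836
p ⊗ q = max(0, 0.567 + 0.073 − 1) = max(0, -0.360) = 0.000
¬(p ⊗ q) = 1 − 0.000 = 1.000
¬¬(p ⊗ q) = 1 − 1.000 = 0.000
¬r ∨ ¬¬(p ⊗ q) = max(0.836, 0.000) = 0.836
s ⊗ s = max(0, 0.455 + 0.455 − 1) = max(0, -0.090) = 0.000
(¬r ∨ ¬¬(p ⊗ q)) ∨ (s ⊗ s) = max(0.836, 0.000) = 0.836
((¬r ∨ ¬¬(p ⊗ q)) ∨ (s ⊗ s)) ∨ s = max(0.836, 0.455) = 0.836

0.836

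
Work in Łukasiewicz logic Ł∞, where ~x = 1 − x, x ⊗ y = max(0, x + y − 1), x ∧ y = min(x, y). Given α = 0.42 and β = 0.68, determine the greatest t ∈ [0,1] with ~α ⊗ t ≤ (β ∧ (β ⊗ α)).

0.52

~α = 1 − 0.42 = 0.58
So the left factor is ~α = 0.58.
β ⊗ α = max(0, 0.68 + 0.42 − 1) = max(0, 0.10) = 0.10
β ∧ (β ⊗ α) = min(0.68, 0.10) = 0.10
So the right-hand bound is β ∧ (β ⊗ α) = 0.10.
The residuum of the Łukasiewicz t-norm gives the supremum: min(1, 1 − 0.58 + 0.10).
1 − 0.58 + 0.10 = 0.52, so t = min(1, 0.52) = 0.52.
Check: 0.58 ⊗ 0.52 = max(0, 0.10) = 0.10 ≤ 0.10.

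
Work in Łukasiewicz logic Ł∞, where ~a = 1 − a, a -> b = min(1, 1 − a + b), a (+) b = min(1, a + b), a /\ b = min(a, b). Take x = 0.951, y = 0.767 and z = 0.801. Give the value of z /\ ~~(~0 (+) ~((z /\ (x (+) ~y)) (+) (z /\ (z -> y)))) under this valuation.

~0 = 1 − 0.000 = 1.000
~y = 1 − 0.767 = 0.233
x (+) ~y = min(1, 0.951 + 0.233) = min(1, 1.184) = 1.000
z /\ (x (+) ~y) = min(0.801, 1.000) = 0.801
z -> y = min(1, 1 − 0.801 + 0.767) = min(1, 0.966) = 0.966
z /\ (z -> y) = min(0.801, 0.966) = 0.801
(z /\ (x (+) ~y)) (+) (z /\ (z -> y)) = min(1, 0.801 + 0.801) = min(1, 1.602) = 1.000
~((z /\ (x (+) ~y)) (+) (z /\ (z -> y))) = 1 − 1.000 = 0.000
~0 (+) ~((z /\ (x (+) ~y)) (+) (z /\ (z -> y))) = min(1, 1.000 + 0.000) = min(1, 1.000) = 1.000
~(~0 (+) ~((z /\ (x (+) ~y)) (+) (z /\ (z -> y)))) = 1 − 1.000 = 0.000
~~(~0 (+) ~((z /\ (x (+) ~y)) (+) (z /\ (z -> y)))) = 1 − 0.000 = 1.000
z /\ ~~(~0 (+) ~((z /\ (x (+) ~y)) (+) (z /\ (z -> y)))) = min(0.801, 1.000) = 0.801

0.801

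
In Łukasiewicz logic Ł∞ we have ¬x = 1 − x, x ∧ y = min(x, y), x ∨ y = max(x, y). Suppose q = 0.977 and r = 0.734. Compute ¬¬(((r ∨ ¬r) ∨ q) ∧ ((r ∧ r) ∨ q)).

¬r = 1 − 0.734 = 0.266
r ∨ ¬r = max(0.734, 0.266) = 0.734
(r ∨ ¬r) ∨ q = max(0.734, 0.977) = 0.977
r ∧ r = min(0.734, 0.734) = 0.734
(r ∧ r) ∨ q = max(0.734, 0.977) = 0.977
((r ∨ ¬r) ∨ q) ∧ ((r ∧ r) ∨ q) = min(0.977, 0.977) = 0.977
¬(((r ∨ ¬r) ∨ q) ∧ ((r ∧ r) ∨ q)) = 1 − 0.977 = 0.023
¬¬(((r ∨ ¬r) ∨ q) ∧ ((r ∧ r) ∨ q)) = 1 − 0.023 = 0.977

0.977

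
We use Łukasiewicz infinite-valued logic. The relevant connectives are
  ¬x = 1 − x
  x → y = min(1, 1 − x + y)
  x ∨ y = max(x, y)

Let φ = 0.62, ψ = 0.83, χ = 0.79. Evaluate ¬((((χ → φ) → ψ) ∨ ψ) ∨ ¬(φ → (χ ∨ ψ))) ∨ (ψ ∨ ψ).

χ → φ = min(1, 1 − 0.79 + 0.62) = min(1, 0.83) = 0.83
(χ → φ) → ψ = min(1, 1 − 0.83 + 0.83) = min(1, 1.00) = 1.00
((χ → φ) → ψ) ∨ ψ = max(1.00, 0.83) = 1.00
χ ∨ ψ = max(0.79, 0.83) = 0.83
φ → (χ ∨ ψ) = min(1, 1 − 0.62 + 0.83) = min(1, 1.21) = 1.00
¬(φ → (χ ∨ ψ)) = 1 − 1.00 = 0.00
(((χ → φ) → ψ) ∨ ψ) ∨ ¬(φ → (χ ∨ ψ)) = max(1.00, 0.00) = 1.00
¬((((χ → φ) → ψ) ∨ ψ) ∨ ¬(φ → (χ ∨ ψ))) = 1 − 1.00 = 0.00
ψ ∨ ψ = max(0.83, 0.83) = 0.83
¬((((χ → φ) → ψ) ∨ ψ) ∨ ¬(φ → (χ ∨ ψ))) ∨ (ψ ∨ ψ) = max(0.00, 0.83) = 0.83

0.83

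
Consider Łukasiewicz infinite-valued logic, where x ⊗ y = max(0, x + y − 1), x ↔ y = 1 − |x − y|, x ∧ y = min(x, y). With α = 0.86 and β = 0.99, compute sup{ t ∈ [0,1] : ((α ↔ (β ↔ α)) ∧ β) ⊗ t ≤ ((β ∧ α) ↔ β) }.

0.88

β ↔ α = 1 − |0.99 − 0.86| = 1 − 0.13 = 0.87
α ↔ (β ↔ α) = 1 − |0.86 − 0.87| = 1 − 0.01 = 0.99
(α ↔ (β ↔ α)) ∧ β = min(0.99, 0.99) = 0.99
So the left factor is (α ↔ (β ↔ α)) ∧ β = 0.99.
β ∧ α = min(0.99, 0.86) = 0.86
(β ∧ α) ↔ β = 1 − |0.86 − 0.99| = 1 − 0.13 = 0.87
So the right-hand bound is (β ∧ α) ↔ β = 0.87.
The residuum of the Łukasiewicz t-norm gives the supremum: min(1, 1 − 0.99 + 0.87).
1 − 0.99 + 0.87 = 0.88, so t = min(1, 0.88) = 0.88.
Check: 0.99 ⊗ 0.88 = max(0, 0.87) = 0.87 ≤ 0.87.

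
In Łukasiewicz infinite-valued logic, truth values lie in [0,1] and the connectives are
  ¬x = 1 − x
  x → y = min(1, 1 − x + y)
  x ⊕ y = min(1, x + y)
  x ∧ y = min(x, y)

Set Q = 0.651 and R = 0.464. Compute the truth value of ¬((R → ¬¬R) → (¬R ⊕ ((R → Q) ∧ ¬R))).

¬R = 1 − 0.464 = 0.536
¬¬R = 1 − 0.536 = 0.464
R → ¬¬R = min(1, 1 − 0.464 + 0.464) = min(1, 1.000) = 1.000
R → Q = min(1, 1 − 0.464 + 0.651) = min(1, 1.187) = 1.000
(R → Q) ∧ ¬R = min(1.000, 0.536) = 0.536
¬R ⊕ ((R → Q) ∧ ¬R) = min(1, 0.536 + 0.536) = min(1, 1.072) = 1.000
(R → ¬¬R) → (¬R ⊕ ((R → Q) ∧ ¬R)) = min(1, 1 − 1.000 + 1.000) = min(1, 1.000) = 1.000
¬((R → ¬¬R) → (¬R ⊕ ((R → Q) ∧ ¬R))) = 1 − 1.000 = 0.000

0.000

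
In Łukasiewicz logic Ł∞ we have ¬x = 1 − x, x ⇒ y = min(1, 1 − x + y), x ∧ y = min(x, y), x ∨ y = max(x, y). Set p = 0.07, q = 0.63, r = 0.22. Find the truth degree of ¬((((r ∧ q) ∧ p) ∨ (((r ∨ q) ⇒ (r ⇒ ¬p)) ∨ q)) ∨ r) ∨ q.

0.63

r ∧ q = min(0.22, 0.63) = 0.22
(r ∧ q) ∧ p = min(0.22, 0.07) = 0.07
r ∨ q = max(0.22, 0.63) = 0.63
¬p = 1 − 0.07 = 0.93
r ⇒ ¬p = min(1, 1 − 0.22 + 0.93) = min(1, 1.71) = 1.00
(r ∨ q) ⇒ (r ⇒ ¬p) = min(1, 1 − 0.63 + 1.00) = min(1, 1.37) = 1.00
((r ∨ q) ⇒ (r ⇒ ¬p)) ∨ q = max(1.00, 0.63) = 1.00
((r ∧ q) ∧ p) ∨ (((r ∨ q) ⇒ (r ⇒ ¬p)) ∨ q) = max(0.07, 1.00) = 1.00
(((r ∧ q) ∧ p) ∨ (((r ∨ q) ⇒ (r ⇒ ¬p)) ∨ q)) ∨ r = max(1.00, 0.22) = 1.00
¬((((r ∧ q) ∧ p) ∨ (((r ∨ q) ⇒ (r ⇒ ¬p)) ∨ q)) ∨ r) = 1 − 1.00 = 0.00
¬((((r ∧ q) ∧ p) ∨ (((r ∨ q) ⇒ (r ⇒ ¬p)) ∨ q)) ∨ r) ∨ q = max(0.00, 0.63) = 0.63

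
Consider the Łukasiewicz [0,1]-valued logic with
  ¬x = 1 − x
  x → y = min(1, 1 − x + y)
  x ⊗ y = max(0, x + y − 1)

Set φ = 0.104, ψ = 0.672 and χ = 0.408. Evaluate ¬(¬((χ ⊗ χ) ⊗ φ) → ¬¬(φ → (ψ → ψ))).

0.000

χ ⊗ χ = max(0, 0.408 + 0.408 − 1) = max(0, -0.184) = 0.000
(χ ⊗ χ) ⊗ φ = max(0, 0.000 + 0.104 − 1) = max(0, -0.896) = 0.000
¬((χ ⊗ χ) ⊗ φ) = 1 − 0.000 = 1.000
ψ → ψ = min(1, 1 − 0.672 + 0.672) = min(1, 1.000) = 1.000
φ → (ψ → ψ) = min(1, 1 − 0.104 + 1.000) = min(1, 1.896) = 1.000
¬(φ → (ψ → ψ)) = 1 − 1.000 = 0.000
¬¬(φ → (ψ → ψ)) = 1 − 0.000 = 1.000
¬((χ ⊗ χ) ⊗ φ) → ¬¬(φ → (ψ → ψ)) = min(1, 1 − 1.000 + 1.000) = min(1, 1.000) = 1.000
¬(¬((χ ⊗ χ) ⊗ φ) → ¬¬(φ → (ψ → ψ))) = 1 − 1.000 = 0.000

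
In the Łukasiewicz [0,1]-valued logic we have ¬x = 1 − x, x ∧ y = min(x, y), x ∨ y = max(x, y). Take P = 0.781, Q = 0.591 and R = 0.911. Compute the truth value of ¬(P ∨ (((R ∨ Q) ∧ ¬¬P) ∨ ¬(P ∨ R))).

R ∨ Q = max(0.911, 0.591) = 0.911
¬P = 1 − 0.781 = 0.219
¬¬P = 1 − 0.219 = 0.781
(R ∨ Q) ∧ ¬¬P = min(0.911, 0.781) = 0.781
P ∨ R = max(0.781, 0.911) = 0.911
¬(P ∨ R) = 1 − 0.911 = 0.089
((R ∨ Q) ∧ ¬¬P) ∨ ¬(P ∨ R) = max(0.781, 0.089) = 0.781
P ∨ (((R ∨ Q) ∧ ¬¬P) ∨ ¬(P ∨ R)) = max(0.781, 0.781) = 0.781
¬(P ∨ (((R ∨ Q) ∧ ¬¬P) ∨ ¬(P ∨ R))) = 1 − 0.781 = 0.219

0.219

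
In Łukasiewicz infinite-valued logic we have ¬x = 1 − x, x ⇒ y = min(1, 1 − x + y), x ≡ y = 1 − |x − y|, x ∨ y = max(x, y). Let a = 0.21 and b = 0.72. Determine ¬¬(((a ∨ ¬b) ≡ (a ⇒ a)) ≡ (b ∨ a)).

¬b = 1 − 0.72 = 0.28
a ∨ ¬b = max(0.21, 0.28) = 0.28
a ⇒ a = min(1, 1 − 0.21 + 0.21) = min(1, 1.00) = 1.00
(a ∨ ¬b) ≡ (a ⇒ a) = 1 − |0.28 − 1.00| = 1 − 0.72 = 0.28
b ∨ a = max(0.72, 0.21) = 0.72
((a ∨ ¬b) ≡ (a ⇒ a)) ≡ (b ∨ a) = 1 − |0.28 − 0.72| = 1 − 0.44 = 0.56
¬(((a ∨ ¬b) ≡ (a ⇒ a)) ≡ (b ∨ a)) = 1 − 0.56 = 0.44
¬¬(((a ∨ ¬b) ≡ (a ⇒ a)) ≡ (b ∨ a)) = 1 − 0.44 = 0.56

0.56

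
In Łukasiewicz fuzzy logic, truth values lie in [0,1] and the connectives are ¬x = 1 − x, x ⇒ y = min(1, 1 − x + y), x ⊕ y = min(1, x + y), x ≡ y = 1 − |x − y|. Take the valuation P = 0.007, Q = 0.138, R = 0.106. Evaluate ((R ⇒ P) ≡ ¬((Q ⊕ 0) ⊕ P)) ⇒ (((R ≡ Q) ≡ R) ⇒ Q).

1.000

R ⇒ P = min(1, 1 − 0.106 + 0.007) = min(1, 0.901) = 0.901
Q ⊕ 0 = min(1, 0.138 + 0.000) = min(1, 0.138) = 0.138
(Q ⊕ 0) ⊕ P = min(1, 0.138 + 0.007) = min(1, 0.145) = 0.145
¬((Q ⊕ 0) ⊕ P) = 1 − 0.145 = 0.855
(R ⇒ P) ≡ ¬((Q ⊕ 0) ⊕ P) = 1 − |0.901 − 0.855| = 1 − 0.046 = 0.954
R ≡ Q = 1 − |0.106 − 0.138| = 1 − 0.032 = 0.968
(R ≡ Q) ≡ R = 1 − |0.968 − 0.106| = 1 − 0.862 = 0.138
((R ≡ Q) ≡ R) ⇒ Q = min(1, 1 − 0.138 + 0.138) = min(1, 1.000) = 1.000
((R ⇒ P) ≡ ¬((Q ⊕ 0) ⊕ P)) ⇒ (((R ≡ Q) ≡ R) ⇒ Q) = min(1, 1 − 0.954 + 1.000) = min(1, 1.046) = 1.000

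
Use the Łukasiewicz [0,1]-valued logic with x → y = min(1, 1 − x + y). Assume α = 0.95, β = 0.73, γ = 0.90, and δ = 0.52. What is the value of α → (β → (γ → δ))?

0.94

γ → δ = min(1, 1 − 0.90 + 0.52) = min(1, 0.62) = 0.62
β → (γ → δ) = min(1, 1 − 0.73 + 0.62) = min(1, 0.89) = 0.89
α → (β → (γ → δ)) = min(1, 1 − 0.95 + 0.89) = min(1, 0.94) = 0.94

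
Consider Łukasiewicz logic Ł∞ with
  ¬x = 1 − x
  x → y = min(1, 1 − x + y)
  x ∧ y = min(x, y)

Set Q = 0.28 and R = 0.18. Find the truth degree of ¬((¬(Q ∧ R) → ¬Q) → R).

Q ∧ R = min(0.28, 0.18) = 0.18
¬(Q ∧ R) = 1 − 0.18 = 0.82
¬Q = 1 − 0.28 = 0.72
¬(Q ∧ R) → ¬Q = min(1, 1 − 0.82 + 0.72) = min(1, 0.90) = 0.90
(¬(Q ∧ R) → ¬Q) → R = min(1, 1 − 0.90 + 0.18) = min(1, 0.28) = 0.28
¬((¬(Q ∧ R) → ¬Q) → R) = 1 − 0.28 = 0.72

0.72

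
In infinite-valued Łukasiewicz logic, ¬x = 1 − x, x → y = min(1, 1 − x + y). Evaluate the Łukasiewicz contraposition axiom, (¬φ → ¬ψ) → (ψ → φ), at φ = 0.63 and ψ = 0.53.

1.00

¬φ = 1 − 0.63 = 0.37
¬ψ = 1 − 0.53 = 0.47
¬φ → ¬ψ = min(1, 1 − 0.37 + 0.47) = min(1, 1.10) = 1.00
ψ → φ = min(1, 1 − 0.53 + 0.63) = min(1, 1.10) = 1.00
(¬φ → ¬ψ) → (ψ → φ) = min(1, 1 − 1.00 + 1.00) = min(1, 1.00) = 1.00
(As expected: an axiom of Ł∞, always 1.)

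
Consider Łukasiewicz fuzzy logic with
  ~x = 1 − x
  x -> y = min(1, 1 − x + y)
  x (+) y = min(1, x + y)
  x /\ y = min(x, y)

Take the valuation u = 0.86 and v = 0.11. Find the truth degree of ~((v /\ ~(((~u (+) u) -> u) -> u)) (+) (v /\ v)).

0.89

~u = 1 − 0.86 = 0.14
~u (+) u = min(1, 0.14 + 0.86) = min(1, 1.00) = 1.00
(~u (+) u) -> u = min(1, 1 − 1.00 + 0.86) = min(1, 0.86) = 0.86
((~u (+) u) -> u) -> u = min(1, 1 − 0.86 + 0.86) = min(1, 1.00) = 1.00
~(((~u (+) u) -> u) -> u) = 1 − 1.00 = 0.00
v /\ ~(((~u (+) u) -> u) -> u) = min(0.11, 0.00) = 0.00
v /\ v = min(0.11, 0.11) = 0.11
(v /\ ~(((~u (+) u) -> u) -> u)) (+) (v /\ v) = min(1, 0.00 + 0.11) = min(1, 0.11) = 0.11
~((v /\ ~(((~u (+) u) -> u) -> u)) (+) (v /\ v)) = 1 − 0.11 = 0.89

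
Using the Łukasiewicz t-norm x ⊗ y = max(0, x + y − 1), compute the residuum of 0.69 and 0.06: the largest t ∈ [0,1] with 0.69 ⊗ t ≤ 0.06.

0.37

The residuum of the Łukasiewicz t-norm gives the supremum: min(1, 1 − 0.69 + 0.06).
1 − 0.69 + 0.06 = 0.37, so t = min(1, 0.37) = 0.37.
Check: 0.69 ⊗ 0.37 = max(0, 0.06) = 0.06 ≤ 0.06.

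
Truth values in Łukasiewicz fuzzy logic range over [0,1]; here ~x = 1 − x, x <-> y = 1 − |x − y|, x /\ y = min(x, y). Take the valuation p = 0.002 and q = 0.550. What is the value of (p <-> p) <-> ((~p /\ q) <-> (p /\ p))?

p <-> p = 1 − |0.002 − 0.002| = 1 − 0.000 = 1.000
~p = 1 − 0.002 = 0.998
~p /\ q = min(0.998, 0.550) = 0.550
p /\ p = min(0.002, 0.002) = 0.002
(~p /\ q) <-> (p /\ p) = 1 − |0.550 − 0.002| = 1 − 0.548 = 0.452
(p <-> p) <-> ((~p /\ q) <-> (p /\ p)) = 1 − |1.000 − 0.452| = 1 − 0.548 = 0.452

0.452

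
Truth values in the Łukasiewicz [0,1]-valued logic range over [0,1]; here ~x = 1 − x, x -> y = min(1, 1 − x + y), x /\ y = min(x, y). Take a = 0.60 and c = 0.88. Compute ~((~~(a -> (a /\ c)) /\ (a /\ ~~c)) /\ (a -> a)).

a /\ c = min(0.60, 0.88) = 0.60
a -> (a /\ c) = min(1, 1 − 0.60 + 0.60) = min(1, 1.00) = 1.00
~(a -> (a /\ c)) = 1 − 1.00 = 0.00
~~(a -> (a /\ c)) = 1 − 0.00 = 1.00
~c = 1 − 0.88 = 0.12
~~c = 1 − 0.12 = 0.88
a /\ ~~c = min(0.60, 0.88) = 0.60
~~(a -> (a /\ c)) /\ (a /\ ~~c) = min(1.00, 0.60) = 0.60
a -> a = min(1, 1 − 0.60 + 0.60) = min(1, 1.00) = 1.00
(~~(a -> (a /\ c)) /\ (a /\ ~~c)) /\ (a -> a) = min(0.60, 1.00) = 0.60
~((~~(a -> (a /\ c)) /\ (a /\ ~~c)) /\ (a -> a)) = 1 − 0.60 = 0.40

0.40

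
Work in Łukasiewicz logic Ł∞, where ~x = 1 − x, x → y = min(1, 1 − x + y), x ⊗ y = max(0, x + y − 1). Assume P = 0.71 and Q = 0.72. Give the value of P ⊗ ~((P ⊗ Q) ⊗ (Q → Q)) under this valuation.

P ⊗ Q = max(0, 0.71 + 0.72 − 1) = max(0, 0.43) = 0.43
Q → Q = min(1, 1 − 0.72 + 0.72) = min(1, 1.00) = 1.00
(P ⊗ Q) ⊗ (Q → Q) = max(0, 0.43 + 1.00 − 1) = max(0, 0.43) = 0.43
~((P ⊗ Q) ⊗ (Q → Q)) = 1 − 0.43 = 0.57
P ⊗ ~((P ⊗ Q) ⊗ (Q → Q)) = max(0, 0.71 + 0.57 − 1) = max(0, 0.28) = 0.28

0.28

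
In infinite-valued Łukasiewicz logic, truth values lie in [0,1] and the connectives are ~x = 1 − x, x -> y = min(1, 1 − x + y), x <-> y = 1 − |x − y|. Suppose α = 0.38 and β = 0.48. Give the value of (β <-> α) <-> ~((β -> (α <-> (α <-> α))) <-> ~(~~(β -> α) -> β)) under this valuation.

β <-> α = 1 − |0.48 − 0.38| = 1 − 0.10 = 0.90
α <-> α = 1 − |0.38 − 0.38| = 1 − 0.00 = 1.00
α <-> (α <-> α) = 1 − |0.38 − 1.00| = 1 − 0.62 = 0.38
β -> (α <-> (α <-> α)) = min(1, 1 − 0.48 + 0.38) = min(1, 0.90) = 0.90
β -> α = min(1, 1 − 0.48 + 0.38) = min(1, 0.90) = 0.90
~(β -> α) = 1 − 0.90 = 0.10
~~(β -> α) = 1 − 0.10 = 0.90
~~(β -> α) -> β = min(1, 1 − 0.90 + 0.48) = min(1, 0.58) = 0.58
~(~~(β -> α) -> β) = 1 − 0.58 = 0.42
(β -> (α <-> (α <-> α))) <-> ~(~~(β -> α) -> β) = 1 − |0.90 − 0.42| = 1 − 0.48 = 0.52
~((β -> (α <-> (α <-> α))) <-> ~(~~(β -> α) -> β)) = 1 − 0.52 = 0.48
(β <-> α) <-> ~((β -> (α <-> (α <-> α))) <-> ~(~~(β -> α) -> β)) = 1 − |0.90 − 0.48| = 1 − 0.42 = 0.58

0.58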